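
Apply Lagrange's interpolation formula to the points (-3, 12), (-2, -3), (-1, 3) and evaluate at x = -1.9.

Lagrange interpolation formula:
P(x) = Σ yᵢ × Lᵢ(x)
where Lᵢ(x) = Π_{j≠i} (x - xⱼ)/(xᵢ - xⱼ)

L_0(-1.9) = (-1.9 - (-2))/(-3 - (-2)) × (-1.9 - (-1))/(-3 - (-1)) = -0.045000
L_1(-1.9) = (-1.9 - (-3))/(-2 - (-3)) × (-1.9 - (-1))/(-2 - (-1)) = 0.990000
L_2(-1.9) = (-1.9 - (-3))/(-1 - (-3)) × (-1.9 - (-2))/(-1 - (-2)) = 0.055000

P(-1.9) = 12×L_0(-1.9) + (-3)×L_1(-1.9) + 3×L_2(-1.9)
P(-1.9) = -3.345000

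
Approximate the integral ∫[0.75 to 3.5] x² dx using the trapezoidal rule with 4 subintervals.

f(x) = x²
a = 0.75, b = 3.5, n = 4
h = (b - a)/n = 0.687500

Trapezoidal rule: (h/2)[f(x₀) + 2f(x₁) + 2f(x₂) + ... + f(xₙ)]

x_0 = 0.7500, f(x_0) = 0.562500, coefficient = 1
x_1 = 1.4375, f(x_1) = 2.066406, coefficient = 2
x_2 = 2.1250, f(x_2) = 4.515625, coefficient = 2
x_3 = 2.8125, f(x_3) = 7.910156, coefficient = 2
x_4 = 3.5000, f(x_4) = 12.250000, coefficient = 1

I ≈ (0.687500/2) × 41.796875 = 14.367676
Exact value: 14.151042
Error: 0.216634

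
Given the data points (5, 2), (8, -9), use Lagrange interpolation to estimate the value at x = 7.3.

Lagrange interpolation formula:
P(x) = Σ yᵢ × Lᵢ(x)
where Lᵢ(x) = Π_{j≠i} (x - xⱼ)/(xᵢ - xⱼ)

L_0(7.3) = (7.3 - 8)/(5 - 8) = 0.233333
L_1(7.3) = (7.3 - 5)/(8 - 5) = 0.766667

P(7.3) = 2×L_0(7.3) + (-9)×L_1(7.3)
P(7.3) = -6.433333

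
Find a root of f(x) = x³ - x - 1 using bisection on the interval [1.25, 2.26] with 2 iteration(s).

f(x) = x³ - x - 1
Initial interval: [1.25, 2.26]

Iteration 1:
  c_1 = (1.250000 + 2.260000)/2 = 1.755000
  f(c_1) = f(1.755000) = 2.650444
  f(a) × f(c) < 0, new interval: [1.250000, 1.755000]
Iteration 2:
  c_2 = (1.250000 + 1.755000)/2 = 1.502500
  f(c_2) = f(1.502500) = 0.889403
  f(a) × f(c) < 0, new interval: [1.250000, 1.502500]

After 2 iteration(s), the approximation is c_2 = 1.502500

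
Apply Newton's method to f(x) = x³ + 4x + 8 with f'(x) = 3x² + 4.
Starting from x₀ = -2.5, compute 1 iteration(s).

f(x) = x³ + 4x + 8
f'(x) = 3x² + 4
x₀ = -2.5

Newton-Raphson formula: x_{n+1} = x_n - f(x_n)/f'(x_n)

Iteration 1:
  f(-2.500000) = -17.625000
  f'(-2.500000) = 22.750000
  x_1 = -2.500000 - (-17.625000)/22.750000 = -1.725275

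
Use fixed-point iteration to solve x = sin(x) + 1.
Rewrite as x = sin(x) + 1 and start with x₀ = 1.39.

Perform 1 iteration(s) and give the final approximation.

Equation: x = sin(x) + 1
Fixed-point form: x = sin(x) + 1
x₀ = 1.39

x_1 = g(1.390000) = 1.983701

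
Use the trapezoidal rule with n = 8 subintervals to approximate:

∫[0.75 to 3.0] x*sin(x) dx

f(x) = x*sin(x)
a = 0.75, b = 3.0, n = 8
h = (b - a)/n = 0.281250

Trapezoidal rule: (h/2)[f(x₀) + 2f(x₁) + 2f(x₂) + ... + f(xₙ)]

x_0 = 0.7500, f(x_0) = 0.511229, coefficient = 1
x_1 = 1.0312, f(x_1) = 0.884753, coefficient = 2
x_2 = 1.3125, f(x_2) = 1.268960, coefficient = 2
x_3 = 1.5938, f(x_3) = 1.593330, coefficient = 2
x_4 = 1.8750, f(x_4) = 1.788911, coefficient = 2
x_5 = 2.1562, f(x_5) = 1.797151, coefficient = 2
x_6 = 2.4375, f(x_6) = 1.577897, coefficient = 2
x_7 = 2.7188, f(x_7) = 1.115651, coefficient = 2
x_8 = 3.0000, f(x_8) = 0.423360, coefficient = 1

I ≈ (0.281250/2) × 20.987895 = 2.951423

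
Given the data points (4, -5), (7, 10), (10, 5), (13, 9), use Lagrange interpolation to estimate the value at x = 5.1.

Lagrange interpolation formula:
P(x) = Σ yᵢ × Lᵢ(x)
where Lᵢ(x) = Π_{j≠i} (x - xⱼ)/(xᵢ - xⱼ)

L_0(5.1) = (5.1 - 7)/(4 - 7) × (5.1 - 10)/(4 - 10) × (5.1 - 13)/(4 - 13) = 0.454006
L_1(5.1) = (5.1 - 4)/(7 - 4) × (5.1 - 10)/(7 - 10) × (5.1 - 13)/(7 - 13) = 0.788537
L_2(5.1) = (5.1 - 4)/(10 - 4) × (5.1 - 7)/(10 - 7) × (5.1 - 13)/(10 - 13) = -0.305759
L_3(5.1) = (5.1 - 4)/(13 - 4) × (5.1 - 7)/(13 - 7) × (5.1 - 10)/(13 - 10) = 0.063216

P(5.1) = (-5)×L_0(5.1) + 10×L_1(5.1) + 5×L_2(5.1) + 9×L_3(5.1)
P(5.1) = 4.655488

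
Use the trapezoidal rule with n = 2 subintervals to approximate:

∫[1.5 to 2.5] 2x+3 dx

f(x) = 2x+3
a = 1.5, b = 2.5, n = 2
h = (b - a)/n = 0.500000

Trapezoidal rule: (h/2)[f(x₀) + 2f(x₁) + 2f(x₂) + ... + f(xₙ)]

x_0 = 1.5000, f(x_0) = 6.000000, coefficient = 1
x_1 = 2.0000, f(x_1) = 7.000000, coefficient = 2
x_2 = 2.5000, f(x_2) = 8.000000, coefficient = 1

I ≈ (0.500000/2) × 28.000000 = 7.000000
Exact value: 7.000000
Error: 0.000000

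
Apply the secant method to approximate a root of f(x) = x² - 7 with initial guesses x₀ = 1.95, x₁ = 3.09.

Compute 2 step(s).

f(x) = x² - 7
x₀ = 1.95, x₁ = 3.09

Secant formula: x_{n+1} = x_n - f(x_n)(x_n - x_{n-1})/(f(x_n) - f(x_{n-1}))

Iteration 1:
  f(1.950000) = -3.197500
  f(3.090000) = 2.548100
  x_2 = 3.090000 - 2.548100×(3.090000 - 1.950000)/(2.548100 - (-3.197500))
       = 2.584425
Iteration 2:
  f(3.090000) = 2.548100
  f(2.584425) = -0.320749
  x_3 = 2.584425 - (-0.320749)×(2.584425 - 3.090000)/(-0.320749 - 2.548100)
       = 2.640950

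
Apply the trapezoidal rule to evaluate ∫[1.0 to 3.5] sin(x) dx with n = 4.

f(x) = sin(x)
a = 1.0, b = 3.5, n = 4
h = (b - a)/n = 0.625000

Trapezoidal rule: (h/2)[f(x₀) + 2f(x₁) + 2f(x₂) + ... + f(xₙ)]

x_0 = 1.0000, f(x_0) = 0.841471, coefficient = 1
x_1 = 1.6250, f(x_1) = 0.998531, coefficient = 2
x_2 = 2.2500, f(x_2) = 0.778073, coefficient = 2
x_3 = 2.8750, f(x_3) = 0.263446, coefficient = 2
x_4 = 3.5000, f(x_4) = -0.350783, coefficient = 1

I ≈ (0.625000/2) × 4.570789 = 1.428372
Exact value: 1.476759
Error: 0.048387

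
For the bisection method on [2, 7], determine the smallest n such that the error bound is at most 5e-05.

We need (b-a)/2^n ≤ 5e-05
(7 - 2)/2^n ≤ 5e-05
5/2^n ≤ 5e-05
2^n ≥ 100000
n ≥ log₂(100000) = 16.61
n ≥ 17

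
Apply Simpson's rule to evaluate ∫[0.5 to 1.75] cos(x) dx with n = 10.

f(x) = cos(x)
a = 0.5, b = 1.75, n = 10
h = (b - a)/n = 0.125000

Simpson's rule: (h/3)[f(x₀) + 4f(x₁) + 2f(x₂) + ... + f(xₙ)]

x_0 = 0.5000, f(x_0) = 0.877583, coefficient = 1
x_1 = 0.6250, f(x_1) = 0.810963, coefficient = 4
x_2 = 0.7500, f(x_2) = 0.731689, coefficient = 2
x_3 = 0.8750, f(x_3) = 0.640997, coefficient = 4
x_4 = 1.0000, f(x_4) = 0.540302, coefficient = 2
x_5 = 1.1250, f(x_5) = 0.431177, coefficient = 4
x_6 = 1.2500, f(x_6) = 0.315322, coefficient = 2
x_7 = 1.3750, f(x_7) = 0.194548, coefficient = 4
x_8 = 1.5000, f(x_8) = 0.070737, coefficient = 2
x_9 = 1.6250, f(x_9) = -0.054177, coefficient = 4
x_10 = 1.7500, f(x_10) = -0.178246, coefficient = 1

I ≈ (0.125000/3) × 12.109466 = 0.504561
Exact value: 0.504560
Error: 0.000001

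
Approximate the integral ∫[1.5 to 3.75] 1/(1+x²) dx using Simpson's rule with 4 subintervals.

f(x) = 1/(1+x²)
a = 1.5, b = 3.75, n = 4
h = (b - a)/n = 0.562500

Simpson's rule: (h/3)[f(x₀) + 4f(x₁) + 2f(x₂) + ... + f(xₙ)]

x_0 = 1.5000, f(x_0) = 0.307692, coefficient = 1
x_1 = 2.0625, f(x_1) = 0.190335, coefficient = 4
x_2 = 2.6250, f(x_2) = 0.126733, coefficient = 2
x_3 = 3.1875, f(x_3) = 0.089604, coefficient = 4
x_4 = 3.7500, f(x_4) = 0.066390, coefficient = 1

I ≈ (0.562500/3) × 1.747304 = 0.327619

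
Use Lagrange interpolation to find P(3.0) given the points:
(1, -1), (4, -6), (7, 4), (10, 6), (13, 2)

Lagrange interpolation formula:
P(x) = Σ yᵢ × Lᵢ(x)
where Lᵢ(x) = Π_{j≠i} (x - xⱼ)/(xᵢ - xⱼ)

L_0(3.0) = (3.0 - 4)/(1 - 4) × (3.0 - 7)/(1 - 7) × (3.0 - 10)/(1 - 10) × (3.0 - 13)/(1 - 13) = 0.144033
L_1(3.0) = (3.0 - 1)/(4 - 1) × (3.0 - 7)/(4 - 7) × (3.0 - 10)/(4 - 10) × (3.0 - 13)/(4 - 13) = 1.152263
L_2(3.0) = (3.0 - 1)/(7 - 1) × (3.0 - 4)/(7 - 4) × (3.0 - 10)/(7 - 10) × (3.0 - 13)/(7 - 13) = -0.432099
L_3(3.0) = (3.0 - 1)/(10 - 1) × (3.0 - 4)/(10 - 4) × (3.0 - 7)/(10 - 7) × (3.0 - 13)/(10 - 13) = 0.164609
L_4(3.0) = (3.0 - 1)/(13 - 1) × (3.0 - 4)/(13 - 4) × (3.0 - 7)/(13 - 7) × (3.0 - 10)/(13 - 10) = -0.028807

P(3.0) = (-1)×L_0(3.0) + (-6)×L_1(3.0) + 4×L_2(3.0) + 6×L_3(3.0) + 2×L_4(3.0)
P(3.0) = -7.855967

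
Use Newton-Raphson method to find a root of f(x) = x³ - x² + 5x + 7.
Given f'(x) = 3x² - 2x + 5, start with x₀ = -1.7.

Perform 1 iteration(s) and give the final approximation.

f(x) = x³ - x² + 5x + 7
f'(x) = 3x² - 2x + 5
x₀ = -1.7

Newton-Raphson formula: x_{n+1} = x_n - f(x_n)/f'(x_n)

Iteration 1:
  f(-1.700000) = -9.303000
  f'(-1.700000) = 17.070000
  x_1 = -1.700000 - (-9.303000)/17.070000 = -1.155009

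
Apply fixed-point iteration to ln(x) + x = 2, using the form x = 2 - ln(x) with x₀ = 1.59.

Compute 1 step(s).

Equation: ln(x) + x = 2
Fixed-point form: x = 2 - ln(x)
x₀ = 1.59

x_1 = g(1.590000) = 1.536266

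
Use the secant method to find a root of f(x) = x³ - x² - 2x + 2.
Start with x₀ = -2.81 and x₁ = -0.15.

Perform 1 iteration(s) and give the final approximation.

f(x) = x³ - x² - 2x + 2
x₀ = -2.81, x₁ = -0.15

Secant formula: x_{n+1} = x_n - f(x_n)(x_n - x_{n-1})/(f(x_n) - f(x_{n-1}))

Iteration 1:
  f(-2.810000) = -22.464141
  f(-0.150000) = 2.274125
  x_2 = -0.150000 - 2.274125×(-0.150000 - (-2.810000))/(2.274125 - (-22.464141))
       = -0.394527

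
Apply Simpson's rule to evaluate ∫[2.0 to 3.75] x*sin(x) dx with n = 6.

f(x) = x*sin(x)
a = 2.0, b = 3.75, n = 6
h = (b - a)/n = 0.291667

Simpson's rule: (h/3)[f(x₀) + 4f(x₁) + 2f(x₂) + ... + f(xₙ)]

x_0 = 2.0000, f(x_0) = 1.818595, coefficient = 1
x_1 = 2.2917, f(x_1) = 1.721572, coefficient = 4
x_2 = 2.5833, f(x_2) = 1.368419, coefficient = 2
x_3 = 2.8750, f(x_3) = 0.757407, coefficient = 4
x_4 = 3.1667, f(x_4) = -0.079393, coefficient = 2
x_5 = 3.4583, f(x_5) = -1.077171, coefficient = 4
x_6 = 3.7500, f(x_6) = -2.143355, coefficient = 1

I ≈ (0.291667/3) × 7.860528 = 0.764218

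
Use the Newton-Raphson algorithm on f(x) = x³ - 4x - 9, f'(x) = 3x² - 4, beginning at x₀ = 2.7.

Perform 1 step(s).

f(x) = x³ - 4x - 9
f'(x) = 3x² - 4
x₀ = 2.7

Newton-Raphson formula: x_{n+1} = x_n - f(x_n)/f'(x_n)

Iteration 1:
  f(2.700000) = -0.117000
  f'(2.700000) = 17.870000
  x_1 = 2.700000 - (-0.117000)/17.870000 = 2.706547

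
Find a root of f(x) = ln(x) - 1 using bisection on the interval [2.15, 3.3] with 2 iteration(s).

f(x) = ln(x) - 1
Initial interval: [2.15, 3.3]

Iteration 1:
  c_1 = (2.150000 + 3.300000)/2 = 2.725000
  f(c_1) = f(2.725000) = 0.002468
  f(a) × f(c) < 0, new interval: [2.150000, 2.725000]
Iteration 2:
  c_2 = (2.150000 + 2.725000)/2 = 2.437500
  f(c_2) = f(2.437500) = -0.109027
  f(a) × f(c) ≥ 0, new interval: [2.437500, 2.725000]

After 2 iteration(s), the approximation is c_2 = 2.437500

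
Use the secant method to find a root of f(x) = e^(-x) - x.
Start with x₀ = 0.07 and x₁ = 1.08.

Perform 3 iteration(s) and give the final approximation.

f(x) = e^(-x) - x
x₀ = 0.07, x₁ = 1.08

Secant formula: x_{n+1} = x_n - f(x_n)(x_n - x_{n-1})/(f(x_n) - f(x_{n-1}))

Iteration 1:
  f(0.070000) = 0.862394
  f(1.080000) = -0.740404
  x_2 = 1.080000 - (-0.740404)×(1.080000 - 0.070000)/(-0.740404 - 0.862394)
       = 0.613436
Iteration 2:
  f(1.080000) = -0.740404
  f(0.613436) = -0.071948
  x_3 = 0.613436 - (-0.071948)×(0.613436 - 1.080000)/(-0.071948 - (-0.740404))
       = 0.563218
Iteration 3:
  f(0.613436) = -0.071948
  f(0.563218) = 0.006156
  x_4 = 0.563218 - 0.006156×(0.563218 - 0.613436)/(0.006156 - (-0.071948))
       = 0.567176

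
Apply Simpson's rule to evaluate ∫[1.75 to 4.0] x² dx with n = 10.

f(x) = x²
a = 1.75, b = 4.0, n = 10
h = (b - a)/n = 0.225000

Simpson's rule: (h/3)[f(x₀) + 4f(x₁) + 2f(x₂) + ... + f(xₙ)]

x_0 = 1.7500, f(x_0) = 3.062500, coefficient = 1
x_1 = 1.9750, f(x_1) = 3.900625, coefficient = 4
x_2 = 2.2000, f(x_2) = 4.840000, coefficient = 2
x_3 = 2.4250, f(x_3) = 5.880625, coefficient = 4
x_4 = 2.6500, f(x_4) = 7.022500, coefficient = 2
x_5 = 2.8750, f(x_5) = 8.265625, coefficient = 4
x_6 = 3.1000, f(x_6) = 9.610000, coefficient = 2
x_7 = 3.3250, f(x_7) = 11.055625, coefficient = 4
x_8 = 3.5500, f(x_8) = 12.602500, coefficient = 2
x_9 = 3.7750, f(x_9) = 14.250625, coefficient = 4
x_10 = 4.0000, f(x_10) = 16.000000, coefficient = 1

I ≈ (0.225000/3) × 260.625000 = 19.546875
Exact value: 19.546875
Error: 0.000000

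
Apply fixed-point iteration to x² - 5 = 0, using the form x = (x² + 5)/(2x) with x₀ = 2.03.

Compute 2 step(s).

Equation: x² - 5 = 0
Fixed-point form: x = (x² + 5)/(2x)
x₀ = 2.03

x_1 = g(2.030000) = 2.246527
x_2 = g(2.246527) = 2.236092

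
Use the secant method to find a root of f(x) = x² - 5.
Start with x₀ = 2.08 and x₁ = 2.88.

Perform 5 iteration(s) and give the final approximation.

f(x) = x² - 5
x₀ = 2.08, x₁ = 2.88

Secant formula: x_{n+1} = x_n - f(x_n)(x_n - x_{n-1})/(f(x_n) - f(x_{n-1}))

Iteration 1:
  f(2.080000) = -0.673600
  f(2.880000) = 3.294400
  x_2 = 2.880000 - 3.294400×(2.880000 - 2.080000)/(3.294400 - (-0.673600))
       = 2.215806
Iteration 2:
  f(2.880000) = 3.294400
  f(2.215806) = -0.090202
  x_3 = 2.215806 - (-0.090202)×(2.215806 - 2.880000)/(-0.090202 - 3.294400)
       = 2.233508
Iteration 3:
  f(2.215806) = -0.090202
  f(2.233508) = -0.011444
  x_4 = 2.233508 - (-0.011444)×(2.233508 - 2.215806)/(-0.011444 - (-0.090202))
       = 2.236080
Iteration 4:
  f(2.233508) = -0.011444
  f(2.236080) = 0.000052
  x_5 = 2.236080 - 0.000052×(2.236080 - 2.233508)/(0.000052 - (-0.011444))
       = 2.236068
Iteration 5:
  f(2.236080) = 0.000052
  f(2.236068) = 0.000000
  x_6 = 2.236068 - 0.000000×(2.236068 - 2.236080)/(0.000000 - 0.000052)
       = 2.236068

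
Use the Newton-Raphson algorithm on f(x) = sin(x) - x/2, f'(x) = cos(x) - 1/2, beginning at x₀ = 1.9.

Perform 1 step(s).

f(x) = sin(x) - x/2
f'(x) = cos(x) - 1/2
x₀ = 1.9

Newton-Raphson formula: x_{n+1} = x_n - f(x_n)/f'(x_n)

Iteration 1:
  f(1.900000) = -0.003700
  f'(1.900000) = -0.823290
  x_1 = 1.900000 - (-0.003700)/(-0.823290) = 1.895506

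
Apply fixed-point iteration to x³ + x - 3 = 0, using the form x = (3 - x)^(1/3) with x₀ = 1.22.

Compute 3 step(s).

Equation: x³ + x - 3 = 0
Fixed-point form: x = (3 - x)^(1/3)
x₀ = 1.22

x_1 = g(1.220000) = 1.211918
x_2 = g(1.211918) = 1.213750
x_3 = g(1.213750) = 1.213335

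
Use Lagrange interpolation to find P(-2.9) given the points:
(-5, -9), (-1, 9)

Lagrange interpolation formula:
P(x) = Σ yᵢ × Lᵢ(x)
where Lᵢ(x) = Π_{j≠i} (x - xⱼ)/(xᵢ - xⱼ)

L_0(-2.9) = (-2.9 - (-1))/(-5 - (-1)) = 0.475000
L_1(-2.9) = (-2.9 - (-5))/(-1 - (-5)) = 0.525000

P(-2.9) = (-9)×L_0(-2.9) + 9×L_1(-2.9)
P(-2.9) = 0.450000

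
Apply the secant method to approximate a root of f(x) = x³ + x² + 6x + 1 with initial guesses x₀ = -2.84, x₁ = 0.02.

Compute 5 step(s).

f(x) = x³ + x² + 6x + 1
x₀ = -2.84, x₁ = 0.02

Secant formula: x_{n+1} = x_n - f(x_n)(x_n - x_{n-1})/(f(x_n) - f(x_{n-1}))

Iteration 1:
  f(-2.840000) = -30.880704
  f(0.020000) = 1.120408
  x_2 = 0.020000 - 1.120408×(0.020000 - (-2.840000))/(1.120408 - (-30.880704))
       = -0.080133
Iteration 2:
  f(0.020000) = 1.120408
  f(-0.080133) = 0.525109
  x_3 = -0.080133 - 0.525109×(-0.080133 - 0.020000)/(0.525109 - 1.120408)
       = -0.168460
Iteration 3:
  f(-0.080133) = 0.525109
  f(-0.168460) = 0.012841
  x_4 = -0.168460 - 0.012841×(-0.168460 - (-0.080133))/(0.012841 - 0.525109)
       = -0.170674
Iteration 4:
  f(-0.168460) = 0.012841
  f(-0.170674) = 0.000116
  x_5 = -0.170674 - 0.000116×(-0.170674 - (-0.168460))/(0.000116 - 0.012841)
       = -0.170694
Iteration 5:
  f(-0.170674) = 0.000116
  f(-0.170694) = 0.000000
  x_6 = -0.170694 - 0.000000×(-0.170694 - (-0.170674))/(0.000000 - 0.000116)
       = -0.170694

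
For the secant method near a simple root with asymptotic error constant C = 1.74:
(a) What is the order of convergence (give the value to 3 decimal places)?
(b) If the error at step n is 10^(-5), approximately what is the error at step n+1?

(a) Secant method has superlinear convergence with order φ = (1+√5)/2 ≈ 1.618.
    This means |e_{n+1}| ≈ C|e_n|^1.618.

(b) With |e_n| = 10^(-5) and C = 1.74:
    |e_{n+1}| ≈ 1.74 × (10^(-5))^1.618 = 1.74 × 10^(-8.09)

(a) ≈ 1.618 (golden ratio); (b) |e_{n+1}| ≈ 1.414e-08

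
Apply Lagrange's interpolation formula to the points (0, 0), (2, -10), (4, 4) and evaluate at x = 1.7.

Lagrange interpolation formula:
P(x) = Σ yᵢ × Lᵢ(x)
where Lᵢ(x) = Π_{j≠i} (x - xⱼ)/(xᵢ - xⱼ)

L_0(1.7) = (1.7 - 2)/(0 - 2) × (1.7 - 4)/(0 - 4) = 0.086250
L_1(1.7) = (1.7 - 0)/(2 - 0) × (1.7 - 4)/(2 - 4) = 0.977500
L_2(1.7) = (1.7 - 0)/(4 - 0) × (1.7 - 2)/(4 - 2) = -0.063750

P(1.7) = 0×L_0(1.7) + (-10)×L_1(1.7) + 4×L_2(1.7)
P(1.7) = -10.030000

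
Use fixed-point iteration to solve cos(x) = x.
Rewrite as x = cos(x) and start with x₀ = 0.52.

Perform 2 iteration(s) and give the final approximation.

Equation: cos(x) = x
Fixed-point form: x = cos(x)
x₀ = 0.52

x_1 = g(0.520000) = 0.867819
x_2 = g(0.867819) = 0.646492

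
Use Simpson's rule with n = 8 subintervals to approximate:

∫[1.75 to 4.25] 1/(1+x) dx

f(x) = 1/(1+x)
a = 1.75, b = 4.25, n = 8
h = (b - a)/n = 0.312500

Simpson's rule: (h/3)[f(x₀) + 4f(x₁) + 2f(x₂) + ... + f(xₙ)]

x_0 = 1.7500, f(x_0) = 0.363636, coefficient = 1
x_1 = 2.0625, f(x_1) = 0.326531, coefficient = 4
x_2 = 2.3750, f(x_2) = 0.296296, coefficient = 2
x_3 = 2.6875, f(x_3) = 0.271186, coefficient = 4
x_4 = 3.0000, f(x_4) = 0.250000, coefficient = 2
x_5 = 3.3125, f(x_5) = 0.231884, coefficient = 4
x_6 = 3.6250, f(x_6) = 0.216216, coefficient = 2
x_7 = 3.9375, f(x_7) = 0.202532, coefficient = 4
x_8 = 4.2500, f(x_8) = 0.190476, coefficient = 1

I ≈ (0.312500/3) × 6.207669 = 0.646632
Exact value: 0.646627
Error: 0.000005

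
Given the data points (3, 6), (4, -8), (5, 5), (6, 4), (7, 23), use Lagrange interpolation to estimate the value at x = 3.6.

Lagrange interpolation formula:
P(x) = Σ yᵢ × Lᵢ(x)
where Lᵢ(x) = Π_{j≠i} (x - xⱼ)/(xᵢ - xⱼ)

L_0(3.6) = (3.6 - 4)/(3 - 4) × (3.6 - 5)/(3 - 5) × (3.6 - 6)/(3 - 6) × (3.6 - 7)/(3 - 7) = 0.190400
L_1(3.6) = (3.6 - 3)/(4 - 3) × (3.6 - 5)/(4 - 5) × (3.6 - 6)/(4 - 6) × (3.6 - 7)/(4 - 7) = 1.142400
L_2(3.6) = (3.6 - 3)/(5 - 3) × (3.6 - 4)/(5 - 4) × (3.6 - 6)/(5 - 6) × (3.6 - 7)/(5 - 7) = -0.489600
L_3(3.6) = (3.6 - 3)/(6 - 3) × (3.6 - 4)/(6 - 4) × (3.6 - 5)/(6 - 5) × (3.6 - 7)/(6 - 7) = 0.190400
L_4(3.6) = (3.6 - 3)/(7 - 3) × (3.6 - 4)/(7 - 4) × (3.6 - 5)/(7 - 5) × (3.6 - 6)/(7 - 6) = -0.033600

P(3.6) = 6×L_0(3.6) + (-8)×L_1(3.6) + 5×L_2(3.6) + 4×L_3(3.6) + 23×L_4(3.6)
P(3.6) = -10.456000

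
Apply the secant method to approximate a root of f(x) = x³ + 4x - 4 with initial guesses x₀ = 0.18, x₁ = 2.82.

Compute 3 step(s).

f(x) = x³ + 4x - 4
x₀ = 0.18, x₁ = 2.82

Secant formula: x_{n+1} = x_n - f(x_n)(x_n - x_{n-1})/(f(x_n) - f(x_{n-1}))

Iteration 1:
  f(0.180000) = -3.274168
  f(2.820000) = 29.705768
  x_2 = 2.820000 - 29.705768×(2.820000 - 0.180000)/(29.705768 - (-3.274168))
       = 0.442093
Iteration 2:
  f(2.820000) = 29.705768
  f(0.442093) = -2.145224
  x_3 = 0.442093 - (-2.145224)×(0.442093 - 2.820000)/(-2.145224 - 29.705768)
       = 0.602249
Iteration 3:
  f(0.442093) = -2.145224
  f(0.602249) = -1.372565
  x_4 = 0.602249 - (-1.372565)×(0.602249 - 0.442093)/(-1.372565 - (-2.145224))
       = 0.886754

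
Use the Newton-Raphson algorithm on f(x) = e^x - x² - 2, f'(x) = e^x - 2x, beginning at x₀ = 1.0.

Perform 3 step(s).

f(x) = e^x - x² - 2
f'(x) = e^x - 2x
x₀ = 1.0

Newton-Raphson formula: x_{n+1} = x_n - f(x_n)/f'(x_n)

Iteration 1:
  f(1.000000) = -0.281718
  f'(1.000000) = 0.718282
  x_1 = 1.000000 - (-0.281718)/0.718282 = 1.392211
Iteration 2:
  f(1.392211) = 0.085485
  f'(1.392211) = 1.239315
  x_2 = 1.392211 - 0.085485/1.239315 = 1.323233
Iteration 3:
  f(1.323233) = 0.004598
  f'(1.323233) = 1.109078
  x_3 = 1.323233 - 0.004598/1.109078 = 1.319087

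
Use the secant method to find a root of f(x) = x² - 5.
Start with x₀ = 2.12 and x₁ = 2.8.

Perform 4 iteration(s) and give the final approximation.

f(x) = x² - 5
x₀ = 2.12, x₁ = 2.8

Secant formula: x_{n+1} = x_n - f(x_n)(x_n - x_{n-1})/(f(x_n) - f(x_{n-1}))

Iteration 1:
  f(2.120000) = -0.505600
  f(2.800000) = 2.840000
  x_2 = 2.800000 - 2.840000×(2.800000 - 2.120000)/(2.840000 - (-0.505600))
       = 2.222764
Iteration 2:
  f(2.800000) = 2.840000
  f(2.222764) = -0.059319
  x_3 = 2.222764 - (-0.059319)×(2.222764 - 2.800000)/(-0.059319 - 2.840000)
       = 2.234574
Iteration 3:
  f(2.222764) = -0.059319
  f(2.234574) = -0.006678
  x_4 = 2.234574 - (-0.006678)×(2.234574 - 2.222764)/(-0.006678 - (-0.059319))
       = 2.236072
Iteration 4:
  f(2.234574) = -0.006678
  f(2.236072) = 0.000020
  x_5 = 2.236072 - 0.000020×(2.236072 - 2.234574)/(0.000020 - (-0.006678))
       = 2.236068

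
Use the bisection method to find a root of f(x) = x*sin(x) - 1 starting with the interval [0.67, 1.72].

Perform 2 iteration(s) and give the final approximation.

f(x) = x*sin(x) - 1
Initial interval: [0.67, 1.72]

Iteration 1:
  c_1 = (0.670000 + 1.720000)/2 = 1.195000
  f(c_1) = f(1.195000) = 0.111608
  f(a) × f(c) < 0, new interval: [0.670000, 1.195000]
Iteration 2:
  c_2 = (0.670000 + 1.195000)/2 = 0.932500
  f(c_2) = f(0.932500) = -0.251098
  f(a) × f(c) ≥ 0, new interval: [0.932500, 1.195000]

After 2 iteration(s), the approximation is c_2 = 0.932500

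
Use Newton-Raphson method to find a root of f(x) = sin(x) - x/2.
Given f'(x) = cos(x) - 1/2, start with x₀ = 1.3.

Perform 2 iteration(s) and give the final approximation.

f(x) = sin(x) - x/2
f'(x) = cos(x) - 1/2
x₀ = 1.3

Newton-Raphson formula: x_{n+1} = x_n - f(x_n)/f'(x_n)

Iteration 1:
  f(1.300000) = 0.313558
  f'(1.300000) = -0.232501
  x_1 = 1.300000 - 0.313558/(-0.232501) = 2.648631
Iteration 2:
  f(2.648631) = -0.851078
  f'(2.648631) = -1.380935
  x_2 = 2.648631 - (-0.851078)/(-1.380935) = 2.032325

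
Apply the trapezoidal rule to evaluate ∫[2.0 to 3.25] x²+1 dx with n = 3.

f(x) = x²+1
a = 2.0, b = 3.25, n = 3
h = (b - a)/n = 0.416667

Trapezoidal rule: (h/2)[f(x₀) + 2f(x₁) + 2f(x₂) + ... + f(xₙ)]

x_0 = 2.0000, f(x_0) = 5.000000, coefficient = 1
x_1 = 2.4167, f(x_1) = 6.840278, coefficient = 2
x_2 = 2.8333, f(x_2) = 9.027778, coefficient = 2
x_3 = 3.2500, f(x_3) = 11.562500, coefficient = 1

I ≈ (0.416667/2) × 48.298611 = 10.062211
Exact value: 10.026042
Error: 0.036169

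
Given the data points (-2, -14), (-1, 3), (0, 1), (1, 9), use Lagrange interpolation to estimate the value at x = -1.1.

Lagrange interpolation formula:
P(x) = Σ yᵢ × Lᵢ(x)
where Lᵢ(x) = Π_{j≠i} (x - xⱼ)/(xᵢ - xⱼ)

L_0(-1.1) = (-1.1 - (-1))/(-2 - (-1)) × (-1.1 - 0)/(-2 - 0) × (-1.1 - 1)/(-2 - 1) = 0.038500
L_1(-1.1) = (-1.1 - (-2))/(-1 - (-2)) × (-1.1 - 0)/(-1 - 0) × (-1.1 - 1)/(-1 - 1) = 1.039500
L_2(-1.1) = (-1.1 - (-2))/(0 - (-2)) × (-1.1 - (-1))/(0 - (-1)) × (-1.1 - 1)/(0 - 1) = -0.094500
L_3(-1.1) = (-1.1 - (-2))/(1 - (-2)) × (-1.1 - (-1))/(1 - (-1)) × (-1.1 - 0)/(1 - 0) = 0.016500

P(-1.1) = (-14)×L_0(-1.1) + 3×L_1(-1.1) + 1×L_2(-1.1) + 9×L_3(-1.1)
P(-1.1) = 2.633500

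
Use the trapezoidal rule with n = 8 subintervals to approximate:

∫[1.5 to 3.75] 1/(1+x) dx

f(x) = 1/(1+x)
a = 1.5, b = 3.75, n = 8
h = (b - a)/n = 0.281250

Trapezoidal rule: (h/2)[f(x₀) + 2f(x₁) + 2f(x₂) + ... + f(xₙ)]

x_0 = 1.5000, f(x_0) = 0.400000, coefficient = 1
x_1 = 1.7812, f(x_1) = 0.359551, coefficient = 2
x_2 = 2.0625, f(x_2) = 0.326531, coefficient = 2
x_3 = 2.3438, f(x_3) = 0.299065, coefficient = 2
x_4 = 2.6250, f(x_4) = 0.275862, coefficient = 2
x_5 = 2.9062, f(x_5) = 0.256000, coefficient = 2
x_6 = 3.1875, f(x_6) = 0.238806, coefficient = 2
x_7 = 3.4688, f(x_7) = 0.223776, coefficient = 2
x_8 = 3.7500, f(x_8) = 0.210526, coefficient = 1

I ≈ (0.281250/2) × 4.569708 = 0.642615
Exact value: 0.641854
Error: 0.000761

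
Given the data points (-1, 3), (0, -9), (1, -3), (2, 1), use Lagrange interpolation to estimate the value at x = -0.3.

Lagrange interpolation formula:
P(x) = Σ yᵢ × Lᵢ(x)
where Lᵢ(x) = Π_{j≠i} (x - xⱼ)/(xᵢ - xⱼ)

L_0(-0.3) = (-0.3 - 0)/(-1 - 0) × (-0.3 - 1)/(-1 - 1) × (-0.3 - 2)/(-1 - 2) = 0.149500
L_1(-0.3) = (-0.3 - (-1))/(0 - (-1)) × (-0.3 - 1)/(0 - 1) × (-0.3 - 2)/(0 - 2) = 1.046500
L_2(-0.3) = (-0.3 - (-1))/(1 - (-1)) × (-0.3 - 0)/(1 - 0) × (-0.3 - 2)/(1 - 2) = -0.241500
L_3(-0.3) = (-0.3 - (-1))/(2 - (-1)) × (-0.3 - 0)/(2 - 0) × (-0.3 - 1)/(2 - 1) = 0.045500

P(-0.3) = 3×L_0(-0.3) + (-9)×L_1(-0.3) + (-3)×L_2(-0.3) + 1×L_3(-0.3)
P(-0.3) = -8.200000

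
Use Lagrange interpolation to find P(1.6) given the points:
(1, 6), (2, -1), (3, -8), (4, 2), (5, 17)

Lagrange interpolation formula:
P(x) = Σ yᵢ × Lᵢ(x)
where Lᵢ(x) = Π_{j≠i} (x - xⱼ)/(xᵢ - xⱼ)

L_0(1.6) = (1.6 - 2)/(1 - 2) × (1.6 - 3)/(1 - 3) × (1.6 - 4)/(1 - 4) × (1.6 - 5)/(1 - 5) = 0.190400
L_1(1.6) = (1.6 - 1)/(2 - 1) × (1.6 - 3)/(2 - 3) × (1.6 - 4)/(2 - 4) × (1.6 - 5)/(2 - 5) = 1.142400
L_2(1.6) = (1.6 - 1)/(3 - 1) × (1.6 - 2)/(3 - 2) × (1.6 - 4)/(3 - 4) × (1.6 - 5)/(3 - 5) = -0.489600
L_3(1.6) = (1.6 - 1)/(4 - 1) × (1.6 - 2)/(4 - 2) × (1.6 - 3)/(4 - 3) × (1.6 - 5)/(4 - 5) = 0.190400
L_4(1.6) = (1.6 - 1)/(5 - 1) × (1.6 - 2)/(5 - 2) × (1.6 - 3)/(5 - 3) × (1.6 - 4)/(5 - 4) = -0.033600

P(1.6) = 6×L_0(1.6) + (-1)×L_1(1.6) + (-8)×L_2(1.6) + 2×L_3(1.6) + 17×L_4(1.6)
P(1.6) = 3.726400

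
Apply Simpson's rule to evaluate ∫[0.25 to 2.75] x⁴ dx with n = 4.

f(x) = x⁴
a = 0.25, b = 2.75, n = 4
h = (b - a)/n = 0.625000

Simpson's rule: (h/3)[f(x₀) + 4f(x₁) + 2f(x₂) + ... + f(xₙ)]

x_0 = 0.2500, f(x_0) = 0.003906, coefficient = 1
x_1 = 0.8750, f(x_1) = 0.586182, coefficient = 4
x_2 = 1.5000, f(x_2) = 5.062500, coefficient = 2
x_3 = 2.1250, f(x_3) = 20.390869, coefficient = 4
x_4 = 2.7500, f(x_4) = 57.191406, coefficient = 1

I ≈ (0.625000/3) × 151.228516 = 31.505941
Exact value: 31.455078
Error: 0.050863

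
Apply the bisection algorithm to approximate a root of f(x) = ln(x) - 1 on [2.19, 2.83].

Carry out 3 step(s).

f(x) = ln(x) - 1
Initial interval: [2.19, 2.83]

Iteration 1:
  c_1 = (2.190000 + 2.830000)/2 = 2.510000
  f(c_1) = f(2.510000) = -0.079717
  f(a) × f(c) ≥ 0, new interval: [2.510000, 2.830000]
Iteration 2:
  c_2 = (2.510000 + 2.830000)/2 = 2.670000
  f(c_2) = f(2.670000) = -0.017922
  f(a) × f(c) ≥ 0, new interval: [2.670000, 2.830000]
Iteration 3:
  c_3 = (2.670000 + 2.830000)/2 = 2.750000
  f(c_3) = f(2.750000) = 0.011601
  f(a) × f(c) < 0, new interval: [2.670000, 2.750000]

After 3 iteration(s), the approximation is c_3 = 2.750000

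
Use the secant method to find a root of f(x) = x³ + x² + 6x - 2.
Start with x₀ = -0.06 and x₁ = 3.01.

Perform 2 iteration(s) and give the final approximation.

f(x) = x³ + x² + 6x - 2
x₀ = -0.06, x₁ = 3.01

Secant formula: x_{n+1} = x_n - f(x_n)(x_n - x_{n-1})/(f(x_n) - f(x_{n-1}))

Iteration 1:
  f(-0.060000) = -2.356616
  f(3.010000) = 52.391001
  x_2 = 3.010000 - 52.391001×(3.010000 - (-0.060000))/(52.391001 - (-2.356616))
       = 0.072148
Iteration 2:
  f(3.010000) = 52.391001
  f(0.072148) = -1.561529
  x_3 = 0.072148 - (-1.561529)×(0.072148 - 3.010000)/(-1.561529 - 52.391001)
       = 0.157178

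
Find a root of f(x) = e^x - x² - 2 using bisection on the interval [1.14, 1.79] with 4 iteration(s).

f(x) = e^x - x² - 2
Initial interval: [1.14, 1.79]

Iteration 1:
  c_1 = (1.140000 + 1.790000)/2 = 1.465000
  f(c_1) = f(1.465000) = 0.181318
  f(a) × f(c) < 0, new interval: [1.140000, 1.465000]
Iteration 2:
  c_2 = (1.140000 + 1.465000)/2 = 1.302500
  f(c_2) = f(1.302500) = -0.018025
  f(a) × f(c) ≥ 0, new interval: [1.302500, 1.465000]
Iteration 3:
  c_3 = (1.302500 + 1.465000)/2 = 1.383750
  f(c_3) = f(1.383750) = 0.075071
  f(a) × f(c) < 0, new interval: [1.302500, 1.383750]
Iteration 4:
  c_4 = (1.302500 + 1.383750)/2 = 1.343125
  f(c_4) = f(1.343125) = 0.027012
  f(a) × f(c) < 0, new interval: [1.302500, 1.343125]

After 4 iteration(s), the approximation is c_4 = 1.343125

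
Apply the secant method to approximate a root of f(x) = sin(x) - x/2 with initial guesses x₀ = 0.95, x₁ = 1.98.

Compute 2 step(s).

f(x) = sin(x) - x/2
x₀ = 0.95, x₁ = 1.98

Secant formula: x_{n+1} = x_n - f(x_n)(x_n - x_{n-1})/(f(x_n) - f(x_{n-1}))

Iteration 1:
  f(0.950000) = 0.338416
  f(1.980000) = -0.072562
  x_2 = 1.980000 - (-0.072562)×(1.980000 - 0.950000)/(-0.072562 - 0.338416)
       = 1.798144
Iteration 2:
  f(1.980000) = -0.072562
  f(1.798144) = 0.075196
  x_3 = 1.798144 - 0.075196×(1.798144 - 1.980000)/(0.075196 - (-0.072562))
       = 1.890693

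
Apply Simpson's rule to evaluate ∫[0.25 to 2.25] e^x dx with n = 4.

f(x) = e^x
a = 0.25, b = 2.25, n = 4
h = (b - a)/n = 0.500000

Simpson's rule: (h/3)[f(x₀) + 4f(x₁) + 2f(x₂) + ... + f(xₙ)]

x_0 = 0.2500, f(x_0) = 1.284025, coefficient = 1
x_1 = 0.7500, f(x_1) = 2.117000, coefficient = 4
x_2 = 1.2500, f(x_2) = 3.490343, coefficient = 2
x_3 = 1.7500, f(x_3) = 5.754603, coefficient = 4
x_4 = 2.2500, f(x_4) = 9.487736, coefficient = 1

I ≈ (0.500000/3) × 49.238858 = 8.206476
Exact value: 8.203710
Error: 0.002766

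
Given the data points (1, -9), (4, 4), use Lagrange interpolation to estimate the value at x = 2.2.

Lagrange interpolation formula:
P(x) = Σ yᵢ × Lᵢ(x)
where Lᵢ(x) = Π_{j≠i} (x - xⱼ)/(xᵢ - xⱼ)

L_0(2.2) = (2.2 - 4)/(1 - 4) = 0.600000
L_1(2.2) = (2.2 - 1)/(4 - 1) = 0.400000

P(2.2) = (-9)×L_0(2.2) + 4×L_1(2.2)
P(2.2) = -3.800000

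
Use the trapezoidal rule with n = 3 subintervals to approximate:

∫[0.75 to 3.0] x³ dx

f(x) = x³
a = 0.75, b = 3.0, n = 3
h = (b - a)/n = 0.750000

Trapezoidal rule: (h/2)[f(x₀) + 2f(x₁) + 2f(x₂) + ... + f(xₙ)]

x_0 = 0.7500, f(x_0) = 0.421875, coefficient = 1
x_1 = 1.5000, f(x_1) = 3.375000, coefficient = 2
x_2 = 2.2500, f(x_2) = 11.390625, coefficient = 2
x_3 = 3.0000, f(x_3) = 27.000000, coefficient = 1

I ≈ (0.750000/2) × 56.953125 = 21.357422
Exact value: 20.170898
Error: 1.186523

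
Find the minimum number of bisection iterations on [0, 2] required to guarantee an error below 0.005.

We need (b-a)/2^n ≤ 0.005
(2 - 0)/2^n ≤ 0.005
2/2^n ≤ 0.005
2^n ≥ 400
n ≥ log₂(400) = 8.64
n ≥ 9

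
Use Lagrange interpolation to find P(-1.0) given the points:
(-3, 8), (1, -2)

Lagrange interpolation formula:
P(x) = Σ yᵢ × Lᵢ(x)
where Lᵢ(x) = Π_{j≠i} (x - xⱼ)/(xᵢ - xⱼ)

L_0(-1.0) = (-1.0 - 1)/(-3 - 1) = 0.500000
L_1(-1.0) = (-1.0 - (-3))/(1 - (-3)) = 0.500000

P(-1.0) = 8×L_0(-1.0) + (-2)×L_1(-1.0)
P(-1.0) = 3.000000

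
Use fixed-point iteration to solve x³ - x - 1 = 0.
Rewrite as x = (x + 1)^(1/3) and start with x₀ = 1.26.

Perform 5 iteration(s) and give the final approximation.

Equation: x³ - x - 1 = 0
Fixed-point form: x = (x + 1)^(1/3)
x₀ = 1.26

x_1 = g(1.260000) = 1.312309
x_2 = g(1.312309) = 1.322357
x_3 = g(1.322357) = 1.324269
x_4 = g(1.324269) = 1.324633
x_5 = g(1.324633) = 1.324702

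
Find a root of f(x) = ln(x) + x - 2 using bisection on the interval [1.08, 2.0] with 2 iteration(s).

f(x) = ln(x) + x - 2
Initial interval: [1.08, 2.0]

Iteration 1:
  c_1 = (1.080000 + 2.000000)/2 = 1.540000
  f(c_1) = f(1.540000) = -0.028218
  f(a) × f(c) ≥ 0, new interval: [1.540000, 2.000000]
Iteration 2:
  c_2 = (1.540000 + 2.000000)/2 = 1.770000
  f(c_2) = f(1.770000) = 0.340980
  f(a) × f(c) < 0, new interval: [1.540000, 1.770000]

After 2 iteration(s), the approximation is c_2 = 1.770000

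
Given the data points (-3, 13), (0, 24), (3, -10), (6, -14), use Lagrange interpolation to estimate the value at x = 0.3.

Lagrange interpolation formula:
P(x) = Σ yᵢ × Lᵢ(x)
where Lᵢ(x) = Π_{j≠i} (x - xⱼ)/(xᵢ - xⱼ)

L_0(0.3) = (0.3 - 0)/(-3 - 0) × (0.3 - 3)/(-3 - 3) × (0.3 - 6)/(-3 - 6) = -0.028500
L_1(0.3) = (0.3 - (-3))/(0 - (-3)) × (0.3 - 3)/(0 - 3) × (0.3 - 6)/(0 - 6) = 0.940500
L_2(0.3) = (0.3 - (-3))/(3 - (-3)) × (0.3 - 0)/(3 - 0) × (0.3 - 6)/(3 - 6) = 0.104500
L_3(0.3) = (0.3 - (-3))/(6 - (-3)) × (0.3 - 0)/(6 - 0) × (0.3 - 3)/(6 - 3) = -0.016500

P(0.3) = 13×L_0(0.3) + 24×L_1(0.3) + (-10)×L_2(0.3) + (-14)×L_3(0.3)
P(0.3) = 21.387500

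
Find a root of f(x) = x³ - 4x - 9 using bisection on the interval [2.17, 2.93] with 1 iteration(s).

f(x) = x³ - 4x - 9
Initial interval: [2.17, 2.93]

Iteration 1:
  c_1 = (2.170000 + 2.930000)/2 = 2.550000
  f(c_1) = f(2.550000) = -2.618625
  f(a) × f(c) ≥ 0, new interval: [2.550000, 2.930000]

After 1 iteration(s), the approximation is c_1 = 2.550000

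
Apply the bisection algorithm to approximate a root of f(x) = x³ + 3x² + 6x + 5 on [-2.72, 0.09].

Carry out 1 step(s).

f(x) = x³ + 3x² + 6x + 5
Initial interval: [-2.72, 0.09]

Iteration 1:
  c_1 = (-2.720000 + 0.090000)/2 = -1.315000
  f(c_1) = f(-1.315000) = 0.023744
  f(a) × f(c) < 0, new interval: [-2.720000, -1.315000]

After 1 iteration(s), the approximation is c_1 = -1.315000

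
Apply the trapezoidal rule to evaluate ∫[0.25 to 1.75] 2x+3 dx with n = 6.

f(x) = 2x+3
a = 0.25, b = 1.75, n = 6
h = (b - a)/n = 0.250000

Trapezoidal rule: (h/2)[f(x₀) + 2f(x₁) + 2f(x₂) + ... + f(xₙ)]

x_0 = 0.2500, f(x_0) = 3.500000, coefficient = 1
x_1 = 0.5000, f(x_1) = 4.000000, coefficient = 2
x_2 = 0.7500, f(x_2) = 4.500000, coefficient = 2
x_3 = 1.0000, f(x_3) = 5.000000, coefficient = 2
x_4 = 1.2500, f(x_4) = 5.500000, coefficient = 2
x_5 = 1.5000, f(x_5) = 6.000000, coefficient = 2
x_6 = 1.7500, f(x_6) = 6.500000, coefficient = 1

I ≈ (0.250000/2) × 60.000000 = 7.500000
Exact value: 7.500000
Error: 0.000000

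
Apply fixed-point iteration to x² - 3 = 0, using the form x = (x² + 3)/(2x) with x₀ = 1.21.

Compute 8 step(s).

Equation: x² - 3 = 0
Fixed-point form: x = (x² + 3)/(2x)
x₀ = 1.21

x_1 = g(1.210000) = 1.844669
x_2 = g(1.844669) = 1.735489
x_3 = g(1.735489) = 1.732054
x_4 = g(1.732054) = 1.732051
x_5 = g(1.732051) = 1.732051
x_6 = g(1.732051) = 1.732051
x_7 = g(1.732051) = 1.732051
x_8 = g(1.732051) = 1.732051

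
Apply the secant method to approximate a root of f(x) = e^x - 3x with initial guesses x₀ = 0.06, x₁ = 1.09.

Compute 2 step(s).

f(x) = e^x - 3x
x₀ = 0.06, x₁ = 1.09

Secant formula: x_{n+1} = x_n - f(x_n)(x_n - x_{n-1})/(f(x_n) - f(x_{n-1}))

Iteration 1:
  f(0.060000) = 0.881837
  f(1.090000) = -0.295726
  x_2 = 1.090000 - (-0.295726)×(1.090000 - 0.060000)/(-0.295726 - 0.881837)
       = 0.831332
Iteration 2:
  f(1.090000) = -0.295726
  f(0.831332) = -0.197621
  x_3 = 0.831332 - (-0.197621)×(0.831332 - 1.090000)/(-0.197621 - (-0.295726))
       = 0.310279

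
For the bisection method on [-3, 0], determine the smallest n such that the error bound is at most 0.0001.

We need (b-a)/2^n ≤ 0.0001
(0 - (-3))/2^n ≤ 0.0001
3/2^n ≤ 0.0001
2^n ≥ 30000
n ≥ log₂(30000) = 14.87
n ≥ 15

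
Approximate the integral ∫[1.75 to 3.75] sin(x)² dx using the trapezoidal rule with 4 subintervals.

f(x) = sin(x)²
a = 1.75, b = 3.75, n = 4
h = (b - a)/n = 0.500000

Trapezoidal rule: (h/2)[f(x₀) + 2f(x₁) + 2f(x₂) + ... + f(xₙ)]

x_0 = 1.7500, f(x_0) = 0.968228, coefficient = 1
x_1 = 2.2500, f(x_1) = 0.605398, coefficient = 2
x_2 = 2.7500, f(x_2) = 0.145665, coefficient = 2
x_3 = 3.2500, f(x_3) = 0.011706, coefficient = 2
x_4 = 3.7500, f(x_4) = 0.326682, coefficient = 1

I ≈ (0.500000/2) × 2.820449 = 0.705112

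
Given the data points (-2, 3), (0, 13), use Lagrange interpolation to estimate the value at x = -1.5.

Lagrange interpolation formula:
P(x) = Σ yᵢ × Lᵢ(x)
where Lᵢ(x) = Π_{j≠i} (x - xⱼ)/(xᵢ - xⱼ)

L_0(-1.5) = (-1.5 - 0)/(-2 - 0) = 0.750000
L_1(-1.5) = (-1.5 - (-2))/(0 - (-2)) = 0.250000

P(-1.5) = 3×L_0(-1.5) + 13×L_1(-1.5)
P(-1.5) = 5.500000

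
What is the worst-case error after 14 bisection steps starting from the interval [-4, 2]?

Bisection error bound: |error| ≤ (b-a)/2^n
|error| ≤ (2 - (-4))/2^14 = 6/2^14
|error| ≤ 0.0003662109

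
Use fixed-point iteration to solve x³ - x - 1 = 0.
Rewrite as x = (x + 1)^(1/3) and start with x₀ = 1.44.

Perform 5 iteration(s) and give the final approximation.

Equation: x³ - x - 1 = 0
Fixed-point form: x = (x + 1)^(1/3)
x₀ = 1.44

x_1 = g(1.440000) = 1.346263
x_2 = g(1.346263) = 1.328798
x_3 = g(1.328798) = 1.325492
x_4 = g(1.325492) = 1.324865
x_5 = g(1.324865) = 1.324746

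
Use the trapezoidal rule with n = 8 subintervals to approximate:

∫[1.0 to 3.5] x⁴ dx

f(x) = x⁴
a = 1.0, b = 3.5, n = 8
h = (b - a)/n = 0.312500

Trapezoidal rule: (h/2)[f(x₀) + 2f(x₁) + 2f(x₂) + ... + f(xₙ)]

x_0 = 1.0000, f(x_0) = 1.000000, coefficient = 1
x_1 = 1.3125, f(x_1) = 2.967545, coefficient = 2
x_2 = 1.6250, f(x_2) = 6.972900, coefficient = 2
x_3 = 1.9375, f(x_3) = 14.091812, coefficient = 2
x_4 = 2.2500, f(x_4) = 25.628906, coefficient = 2
x_5 = 2.5625, f(x_5) = 43.117691, coefficient = 2
x_6 = 2.8750, f(x_6) = 68.320557, coefficient = 2
x_7 = 3.1875, f(x_7) = 103.228775, coefficient = 2
x_8 = 3.5000, f(x_8) = 150.062500, coefficient = 1

I ≈ (0.312500/2) × 679.718872 = 106.206074
Exact value: 104.843750
Error: 1.362324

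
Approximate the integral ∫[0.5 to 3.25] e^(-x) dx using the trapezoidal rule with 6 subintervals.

f(x) = e^(-x)
a = 0.5, b = 3.25, n = 6
h = (b - a)/n = 0.458333

Trapezoidal rule: (h/2)[f(x₀) + 2f(x₁) + 2f(x₂) + ... + f(xₙ)]

x_0 = 0.5000, f(x_0) = 0.606531, coefficient = 1
x_1 = 0.9583, f(x_1) = 0.383532, coefficient = 2
x_2 = 1.4167, f(x_2) = 0.242521, coefficient = 2
x_3 = 1.8750, f(x_3) = 0.153355, coefficient = 2
x_4 = 2.3333, f(x_4) = 0.096972, coefficient = 2
x_5 = 2.7917, f(x_5) = 0.061319, coefficient = 2
x_6 = 3.2500, f(x_6) = 0.038774, coefficient = 1

I ≈ (0.458333/2) × 2.520702 = 0.577661
Exact value: 0.567756
Error: 0.009904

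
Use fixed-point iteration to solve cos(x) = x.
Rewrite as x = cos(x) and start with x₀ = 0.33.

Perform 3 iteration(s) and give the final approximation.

Equation: cos(x) = x
Fixed-point form: x = cos(x)
x₀ = 0.33

x_1 = g(0.330000) = 0.946042
x_2 = g(0.946042) = 0.584898
x_3 = g(0.584898) = 0.833769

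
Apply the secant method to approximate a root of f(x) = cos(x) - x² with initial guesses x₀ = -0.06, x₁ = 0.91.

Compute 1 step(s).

f(x) = cos(x) - x²
x₀ = -0.06, x₁ = 0.91

Secant formula: x_{n+1} = x_n - f(x_n)(x_n - x_{n-1})/(f(x_n) - f(x_{n-1}))

Iteration 1:
  f(-0.060000) = 0.994601
  f(0.910000) = -0.214354
  x_2 = 0.910000 - (-0.214354)×(0.910000 - (-0.060000))/(-0.214354 - 0.994601)
       = 0.738014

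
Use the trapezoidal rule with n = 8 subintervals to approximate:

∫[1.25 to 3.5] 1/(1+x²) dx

f(x) = 1/(1+x²)
a = 1.25, b = 3.5, n = 8
h = (b - a)/n = 0.281250

Trapezoidal rule: (h/2)[f(x₀) + 2f(x₁) + 2f(x₂) + ... + f(xₙ)]

x_0 = 1.2500, f(x_0) = 0.390244, coefficient = 1
x_1 = 1.5312, f(x_1) = 0.298978, coefficient = 2
x_2 = 1.8125, f(x_2) = 0.233364, coefficient = 2
x_3 = 2.0938, f(x_3) = 0.185743, coefficient = 2
x_4 = 2.3750, f(x_4) = 0.150588, coefficient = 2
x_5 = 2.6562, f(x_5) = 0.124136, coefficient = 2
x_6 = 2.9375, f(x_6) = 0.103854, coefficient = 2
x_7 = 3.2188, f(x_7) = 0.088025, coefficient = 2
x_8 = 3.5000, f(x_8) = 0.075472, coefficient = 1

I ≈ (0.281250/2) × 2.835093 = 0.398685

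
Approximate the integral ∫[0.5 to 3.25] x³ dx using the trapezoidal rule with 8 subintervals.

f(x) = x³
a = 0.5, b = 3.25, n = 8
h = (b - a)/n = 0.343750

Trapezoidal rule: (h/2)[f(x₀) + 2f(x₁) + 2f(x₂) + ... + f(xₙ)]

x_0 = 0.5000, f(x_0) = 0.125000, coefficient = 1
x_1 = 0.8438, f(x_1) = 0.600677, coefficient = 2
x_2 = 1.1875, f(x_2) = 1.674561, coefficient = 2
x_3 = 1.5312, f(x_3) = 3.590363, coefficient = 2
x_4 = 1.8750, f(x_4) = 6.591797, coefficient = 2
x_5 = 2.2188, f(x_5) = 10.922577, coefficient = 2
x_6 = 2.5625, f(x_6) = 16.826416, coefficient = 2
x_7 = 2.9062, f(x_7) = 24.547028, coefficient = 2
x_8 = 3.2500, f(x_8) = 34.328125, coefficient = 1

I ≈ (0.343750/2) × 163.959961 = 28.180618
Exact value: 27.875977
Error: 0.304642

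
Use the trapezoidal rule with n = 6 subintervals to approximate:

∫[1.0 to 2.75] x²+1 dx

f(x) = x²+1
a = 1.0, b = 2.75, n = 6
h = (b - a)/n = 0.291667

Trapezoidal rule: (h/2)[f(x₀) + 2f(x₁) + 2f(x₂) + ... + f(xₙ)]

x_0 = 1.0000, f(x_0) = 2.000000, coefficient = 1
x_1 = 1.2917, f(x_1) = 2.668403, coefficient = 2
x_2 = 1.5833, f(x_2) = 3.506944, coefficient = 2
x_3 = 1.8750, f(x_3) = 4.515625, coefficient = 2
x_4 = 2.1667, f(x_4) = 5.694444, coefficient = 2
x_5 = 2.4583, f(x_5) = 7.043403, coefficient = 2
x_6 = 2.7500, f(x_6) = 8.562500, coefficient = 1

I ≈ (0.291667/2) × 57.420139 = 8.373770
Exact value: 8.348958
Error: 0.024812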